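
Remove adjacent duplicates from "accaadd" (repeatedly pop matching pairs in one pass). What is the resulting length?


Input: accaadd
Stack-based adjacent duplicate removal:
  Read 'a': push. Stack: a
  Read 'c': push. Stack: ac
  Read 'c': matches stack top 'c' => pop. Stack: a
  Read 'a': matches stack top 'a' => pop. Stack: (empty)
  Read 'a': push. Stack: a
  Read 'd': push. Stack: ad
  Read 'd': matches stack top 'd' => pop. Stack: a
Final stack: "a" (length 1)

1


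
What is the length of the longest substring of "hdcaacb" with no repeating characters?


Input: "hdcaacb"
Sliding window (track last position of each char):
  Position 0 ('h'): window [0,0] length 1 -- new best
  Position 1 ('d'): window [0,1] length 2 -- new best
  Position 2 ('c'): window [0,2] length 3 -- new best
  Position 3 ('a'): window [0,3] length 4 -- new best
  Position 4 ('a'): repeat (last at 3), move window start to 4
  Position 4 ('a'): window [4,4] length 1
  Position 5 ('c'): window [4,5] length 2
  Position 6 ('b'): window [4,6] length 3
Longest substring with no repeats: "hdca" with length 4

4


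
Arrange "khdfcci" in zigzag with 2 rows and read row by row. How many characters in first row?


Zigzag "khdfcci" into 2 rows:
Placing characters:
  'k' => row 0
  'h' => row 1
  'd' => row 0
  'f' => row 1
  'c' => row 0
  'c' => row 1
  'i' => row 0
Rows:
  Row 0: "kdci"
  Row 1: "hfc"
First row length: 4

4


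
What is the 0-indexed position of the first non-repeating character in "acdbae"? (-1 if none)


Input: acdbae
Character frequencies:
  'a': 2
  'b': 1
  'c': 1
  'd': 1
  'e': 1
Scanning left to right for freq == 1:
  Position 0 ('a'): freq=2, skip
  Position 1 ('c'): unique! => answer = 1

1


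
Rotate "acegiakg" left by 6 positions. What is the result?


Input: "acegiakg", rotate left by 6
First 6 characters: "acegia"
Remaining characters: "kg"
Concatenate remaining + first: "kg" + "acegia" = "kgacegia"

kgacegia


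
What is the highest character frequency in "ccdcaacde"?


Input: ccdcaacde
Character counts:
  'a': 2
  'c': 4
  'd': 2
  'e': 1
Maximum frequency: 4

4


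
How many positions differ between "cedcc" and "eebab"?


Comparing "cedcc" and "eebab" position by position:
  Position 0: 'c' vs 'e' => DIFFER
  Position 1: 'e' vs 'e' => same
  Position 2: 'd' vs 'b' => DIFFER
  Position 3: 'c' vs 'a' => DIFFER
  Position 4: 'c' vs 'b' => DIFFER
Positions that differ: 4

4


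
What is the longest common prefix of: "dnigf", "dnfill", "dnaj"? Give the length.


Words: dnigf, dnfill, dnaj
  Position 0: all 'd' => match
  Position 1: all 'n' => match
  Position 2: ('i', 'f', 'a') => mismatch, stop
LCP = "dn" (length 2)

2


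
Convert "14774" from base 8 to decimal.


Input: "14774" in base 8
Positional expansion:
  Digit '1' (value 1) x 8^4 = 4096
  Digit '4' (value 4) x 8^3 = 2048
  Digit '7' (value 7) x 8^2 = 448
  Digit '7' (value 7) x 8^1 = 56
  Digit '4' (value 4) x 8^0 = 4
Sum = 6652

6652


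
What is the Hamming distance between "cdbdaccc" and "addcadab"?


Comparing "cdbdaccc" and "addcadab" position by position:
  Position 0: 'c' vs 'a' => differ
  Position 1: 'd' vs 'd' => same
  Position 2: 'b' vs 'd' => differ
  Position 3: 'd' vs 'c' => differ
  Position 4: 'a' vs 'a' => same
  Position 5: 'c' vs 'd' => differ
  Position 6: 'c' vs 'a' => differ
  Position 7: 'c' vs 'b' => differ
Total differences (Hamming distance): 6

6


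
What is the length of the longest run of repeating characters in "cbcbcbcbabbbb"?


Input: "cbcbcbcbabbbb"
Scanning for longest run:
  Position 1 ('b'): new char, reset run to 1
  Position 2 ('c'): new char, reset run to 1
  Position 3 ('b'): new char, reset run to 1
  Position 4 ('c'): new char, reset run to 1
  Position 5 ('b'): new char, reset run to 1
  Position 6 ('c'): new char, reset run to 1
  Position 7 ('b'): new char, reset run to 1
  Position 8 ('a'): new char, reset run to 1
  Position 9 ('b'): new char, reset run to 1
  Position 10 ('b'): continues run of 'b', length=2
  Position 11 ('b'): continues run of 'b', length=3
  Position 12 ('b'): continues run of 'b', length=4
Longest run: 'b' with length 4

4


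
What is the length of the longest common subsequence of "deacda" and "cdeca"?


LCS of "deacda" and "cdeca"
DP table:
           c    d    e    c    a
      0    0    0    0    0    0
  d   0    0    1    1    1    1
  e   0    0    1    2    2    2
  a   0    0    1    2    2    3
  c   0    1    1    2    3    3
  d   0    1    2    2    3    3
  a   0    1    2    2    3    4
LCS length = dp[6][5] = 4

4


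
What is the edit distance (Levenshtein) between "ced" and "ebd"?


Computing edit distance: "ced" -> "ebd"
DP table:
           e    b    d
      0    1    2    3
  c   1    1    2    3
  e   2    1    2    3
  d   3    2    2    2
Edit distance = dp[3][3] = 2

2


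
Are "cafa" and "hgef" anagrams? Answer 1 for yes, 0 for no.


Strings: "cafa", "hgef"
Sorted first:  aacf
Sorted second: efgh
Differ at position 0: 'a' vs 'e' => not anagrams

0


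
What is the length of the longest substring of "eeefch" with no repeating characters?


Input: "eeefch"
Sliding window (track last position of each char):
  Position 0 ('e'): window [0,0] length 1 -- new best
  Position 1 ('e'): repeat (last at 0), move window start to 1
  Position 1 ('e'): window [1,1] length 1
  Position 2 ('e'): repeat (last at 1), move window start to 2
  Position 2 ('e'): window [2,2] length 1
  Position 3 ('f'): window [2,3] length 2 -- new best
  Position 4 ('c'): window [2,4] length 3 -- new best
  Position 5 ('h'): window [2,5] length 4 -- new best
Longest substring with no repeats: "efch" with length 4

4


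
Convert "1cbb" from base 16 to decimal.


Input: "1cbb" in base 16
Positional expansion:
  Digit '1' (value 1) x 16^3 = 4096
  Digit 'c' (value 12) x 16^2 = 3072
  Digit 'b' (value 11) x 16^1 = 176
  Digit 'b' (value 11) x 16^0 = 11
Sum = 7355

7355


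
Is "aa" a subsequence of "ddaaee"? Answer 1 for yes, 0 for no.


Check if "aa" is a subsequence of "ddaaee"
Greedy scan:
  Position 0 ('d'): no match needed
  Position 1 ('d'): no match needed
  Position 2 ('a'): matches sub[0] = 'a'
  Position 3 ('a'): matches sub[1] = 'a'
  Position 4 ('e'): no match needed
  Position 5 ('e'): no match needed
All 2 characters matched => is a subsequence

1


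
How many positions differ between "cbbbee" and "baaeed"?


Comparing "cbbbee" and "baaeed" position by position:
  Position 0: 'c' vs 'b' => DIFFER
  Position 1: 'b' vs 'a' => DIFFER
  Position 2: 'b' vs 'a' => DIFFER
  Position 3: 'b' vs 'e' => DIFFER
  Position 4: 'e' vs 'e' => same
  Position 5: 'e' vs 'd' => DIFFER
Positions that differ: 5

5


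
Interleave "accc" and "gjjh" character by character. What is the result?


Interleaving "accc" and "gjjh":
  Position 0: 'a' from first, 'g' from second => "ag"
  Position 1: 'c' from first, 'j' from second => "cj"
  Position 2: 'c' from first, 'j' from second => "cj"
  Position 3: 'c' from first, 'h' from second => "ch"
Result: agcjcjch

agcjcjch


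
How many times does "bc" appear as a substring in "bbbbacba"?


Searching for "bc" in "bbbbacba"
Scanning each position:
  Position 0: "bb" => no
  Position 1: "bb" => no
  Position 2: "bb" => no
  Position 3: "ba" => no
  Position 4: "ac" => no
  Position 5: "cb" => no
  Position 6: "ba" => no
Total occurrences: 0

0


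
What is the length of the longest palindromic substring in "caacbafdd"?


Input: "caacbafdd"
Checking substrings for palindromes:
  [0:4] "caac" (len 4) => palindrome
  [1:3] "aa" (len 2) => palindrome
  [7:9] "dd" (len 2) => palindrome
Longest palindromic substring: "caac" with length 4

4


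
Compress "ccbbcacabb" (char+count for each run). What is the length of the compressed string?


Input: ccbbcacabb
Runs:
  'c' x 2 => "c2"
  'b' x 2 => "b2"
  'c' x 1 => "c1"
  'a' x 1 => "a1"
  'c' x 1 => "c1"
  'a' x 1 => "a1"
  'b' x 2 => "b2"
Compressed: "c2b2c1a1c1a1b2"
Compressed length: 14

14


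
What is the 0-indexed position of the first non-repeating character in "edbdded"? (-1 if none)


Input: edbdded
Character frequencies:
  'b': 1
  'd': 4
  'e': 2
Scanning left to right for freq == 1:
  Position 0 ('e'): freq=2, skip
  Position 1 ('d'): freq=4, skip
  Position 2 ('b'): unique! => answer = 2

2


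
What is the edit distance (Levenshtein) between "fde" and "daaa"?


Computing edit distance: "fde" -> "daaa"
DP table:
           d    a    a    a
      0    1    2    3    4
  f   1    1    2    3    4
  d   2    1    2    3    4
  e   3    2    2    3    4
Edit distance = dp[3][4] = 4

4


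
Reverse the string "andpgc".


Input: andpgc
Reading characters right to left:
  Position 5: 'c'
  Position 4: 'g'
  Position 3: 'p'
  Position 2: 'd'
  Position 1: 'n'
  Position 0: 'a'
Reversed: cgpdna

cgpdna


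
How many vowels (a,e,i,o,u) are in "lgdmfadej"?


Input: lgdmfadej
Checking each character:
  'l' at position 0: consonant
  'g' at position 1: consonant
  'd' at position 2: consonant
  'm' at position 3: consonant
  'f' at position 4: consonant
  'a' at position 5: vowel (running total: 1)
  'd' at position 6: consonant
  'e' at position 7: vowel (running total: 2)
  'j' at position 8: consonant
Total vowels: 2

2


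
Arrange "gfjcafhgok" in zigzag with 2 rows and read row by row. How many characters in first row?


Zigzag "gfjcafhgok" into 2 rows:
Placing characters:
  'g' => row 0
  'f' => row 1
  'j' => row 0
  'c' => row 1
  'a' => row 0
  'f' => row 1
  'h' => row 0
  'g' => row 1
  'o' => row 0
  'k' => row 1
Rows:
  Row 0: "gjaho"
  Row 1: "fcfgk"
First row length: 5

5


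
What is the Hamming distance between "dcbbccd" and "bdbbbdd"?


Comparing "dcbbccd" and "bdbbbdd" position by position:
  Position 0: 'd' vs 'b' => differ
  Position 1: 'c' vs 'd' => differ
  Position 2: 'b' vs 'b' => same
  Position 3: 'b' vs 'b' => same
  Position 4: 'c' vs 'b' => differ
  Position 5: 'c' vs 'd' => differ
  Position 6: 'd' vs 'd' => same
Total differences (Hamming distance): 4

4


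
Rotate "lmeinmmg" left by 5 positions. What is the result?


Input: "lmeinmmg", rotate left by 5
First 5 characters: "lmein"
Remaining characters: "mmg"
Concatenate remaining + first: "mmg" + "lmein" = "mmglmein"

mmglmein


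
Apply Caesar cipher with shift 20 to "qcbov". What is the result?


Caesar cipher: shift "qcbov" by 20
  'q' (pos 16) + 20 = pos 10 = 'k'
  'c' (pos 2) + 20 = pos 22 = 'w'
  'b' (pos 1) + 20 = pos 21 = 'v'
  'o' (pos 14) + 20 = pos 8 = 'i'
  'v' (pos 21) + 20 = pos 15 = 'p'
Result: kwvip

kwvip


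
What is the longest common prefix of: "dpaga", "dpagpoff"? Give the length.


Words: dpaga, dpagpoff
  Position 0: all 'd' => match
  Position 1: all 'p' => match
  Position 2: all 'a' => match
  Position 3: all 'g' => match
  Position 4: ('a', 'p') => mismatch, stop
LCP = "dpag" (length 4)

4


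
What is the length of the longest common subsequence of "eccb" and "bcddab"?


LCS of "eccb" and "bcddab"
DP table:
           b    c    d    d    a    b
      0    0    0    0    0    0    0
  e   0    0    0    0    0    0    0
  c   0    0    1    1    1    1    1
  c   0    0    1    1    1    1    1
  b   0    1    1    1    1    1    2
LCS length = dp[4][6] = 2

2


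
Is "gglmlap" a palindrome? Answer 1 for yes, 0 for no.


Input: gglmlap
Reversed: palmlgg
  Compare pos 0 ('g') with pos 6 ('p'): MISMATCH
  Compare pos 1 ('g') with pos 5 ('a'): MISMATCH
  Compare pos 2 ('l') with pos 4 ('l'): match
Result: not a palindrome

0


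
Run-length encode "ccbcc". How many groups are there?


Input: ccbcc
Scanning for consecutive runs:
  Group 1: 'c' x 2 (positions 0-1)
  Group 2: 'b' x 1 (positions 2-2)
  Group 3: 'c' x 2 (positions 3-4)
Total groups: 3

3


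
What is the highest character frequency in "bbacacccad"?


Input: bbacacccad
Character counts:
  'a': 3
  'b': 2
  'c': 4
  'd': 1
Maximum frequency: 4

4


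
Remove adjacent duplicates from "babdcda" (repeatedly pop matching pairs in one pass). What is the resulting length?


Input: babdcda
Stack-based adjacent duplicate removal:
  Read 'b': push. Stack: b
  Read 'a': push. Stack: ba
  Read 'b': push. Stack: bab
  Read 'd': push. Stack: babd
  Read 'c': push. Stack: babdc
  Read 'd': push. Stack: babdcd
  Read 'a': push. Stack: babdcda
Final stack: "babdcda" (length 7)

7


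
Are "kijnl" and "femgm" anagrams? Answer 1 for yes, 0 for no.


Strings: "kijnl", "femgm"
Sorted first:  ijkln
Sorted second: efgmm
Differ at position 0: 'i' vs 'e' => not anagrams

0


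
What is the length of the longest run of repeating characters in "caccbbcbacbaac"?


Input: "caccbbcbacbaac"
Scanning for longest run:
  Position 1 ('a'): new char, reset run to 1
  Position 2 ('c'): new char, reset run to 1
  Position 3 ('c'): continues run of 'c', length=2
  Position 4 ('b'): new char, reset run to 1
  Position 5 ('b'): continues run of 'b', length=2
  Position 6 ('c'): new char, reset run to 1
  Position 7 ('b'): new char, reset run to 1
  Position 8 ('a'): new char, reset run to 1
  Position 9 ('c'): new char, reset run to 1
  Position 10 ('b'): new char, reset run to 1
  Position 11 ('a'): new char, reset run to 1
  Position 12 ('a'): continues run of 'a', length=2
  Position 13 ('c'): new char, reset run to 1
Longest run: 'c' with length 2

2


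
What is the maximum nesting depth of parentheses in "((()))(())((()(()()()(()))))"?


Input: "((()))(())((()(()()()(()))))"
Tracking depth:
  Position 0 '(': depth becomes 1
  Position 1 '(': depth becomes 2
  Position 2 '(': depth becomes 3
  Position 3 ')': depth becomes 2
  Position 4 ')': depth becomes 1
  Position 5 ')': depth becomes 0
  Position 6 '(': depth becomes 1
  Position 7 '(': depth becomes 2
  Position 8 ')': depth becomes 1
  Position 9 ')': depth becomes 0
  Position 10 '(': depth becomes 1
  Position 11 '(': depth becomes 2
  Position 12 '(': depth becomes 3
  Position 13 ')': depth becomes 2
  Position 14 '(': depth becomes 3
  Position 15 '(': depth becomes 4
  Position 16 ')': depth becomes 3
  Position 17 '(': depth becomes 4
  Position 18 ')': depth becomes 3
  Position 19 '(': depth becomes 4
  Position 20 ')': depth becomes 3
  Position 21 '(': depth becomes 4
  Position 22 '(': depth becomes 5
  Position 23 ')': depth becomes 4
  Position 24 ')': depth becomes 3
  Position 25 ')': depth becomes 2
  Position 26 ')': depth becomes 1
  Position 27 ')': depth becomes 0
Maximum depth reached: 5

5


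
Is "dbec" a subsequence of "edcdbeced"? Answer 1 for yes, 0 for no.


Check if "dbec" is a subsequence of "edcdbeced"
Greedy scan:
  Position 0 ('e'): no match needed
  Position 1 ('d'): matches sub[0] = 'd'
  Position 2 ('c'): no match needed
  Position 3 ('d'): no match needed
  Position 4 ('b'): matches sub[1] = 'b'
  Position 5 ('e'): matches sub[2] = 'e'
  Position 6 ('c'): matches sub[3] = 'c'
  Position 7 ('e'): no match needed
  Position 8 ('d'): no match needed
All 4 characters matched => is a subsequence

1


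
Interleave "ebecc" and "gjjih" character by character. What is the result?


Interleaving "ebecc" and "gjjih":
  Position 0: 'e' from first, 'g' from second => "eg"
  Position 1: 'b' from first, 'j' from second => "bj"
  Position 2: 'e' from first, 'j' from second => "ej"
  Position 3: 'c' from first, 'i' from second => "ci"
  Position 4: 'c' from first, 'h' from second => "ch"
Result: egbjejcich

egbjejcich


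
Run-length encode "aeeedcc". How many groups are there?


Input: aeeedcc
Scanning for consecutive runs:
  Group 1: 'a' x 1 (positions 0-0)
  Group 2: 'e' x 3 (positions 1-3)
  Group 3: 'd' x 1 (positions 4-4)
  Group 4: 'c' x 2 (positions 5-6)
Total groups: 4

4


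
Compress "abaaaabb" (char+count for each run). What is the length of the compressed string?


Input: abaaaabb
Runs:
  'a' x 1 => "a1"
  'b' x 1 => "b1"
  'a' x 4 => "a4"
  'b' x 2 => "b2"
Compressed: "a1b1a4b2"
Compressed length: 8

8


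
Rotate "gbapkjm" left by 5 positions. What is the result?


Input: "gbapkjm", rotate left by 5
First 5 characters: "gbapk"
Remaining characters: "jm"
Concatenate remaining + first: "jm" + "gbapk" = "jmgbapk"

jmgbapk


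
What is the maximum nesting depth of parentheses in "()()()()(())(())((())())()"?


Input: "()()()()(())(())((())())()"
Tracking depth:
  Position 0 '(': depth becomes 1
  Position 1 ')': depth becomes 0
  Position 2 '(': depth becomes 1
  Position 3 ')': depth becomes 0
  Position 4 '(': depth becomes 1
  Position 5 ')': depth becomes 0
  Position 6 '(': depth becomes 1
  Position 7 ')': depth becomes 0
  Position 8 '(': depth becomes 1
  Position 9 '(': depth becomes 2
  Position 10 ')': depth becomes 1
  Position 11 ')': depth becomes 0
  Position 12 '(': depth becomes 1
  Position 13 '(': depth becomes 2
  Position 14 ')': depth becomes 1
  Position 15 ')': depth becomes 0
  Position 16 '(': depth becomes 1
  Position 17 '(': depth becomes 2
  Position 18 '(': depth becomes 3
  Position 19 ')': depth becomes 2
  Position 20 ')': depth becomes 1
  Position 21 '(': depth becomes 2
  Position 22 ')': depth becomes 1
  Position 23 ')': depth becomes 0
  Position 24 '(': depth becomes 1
  Position 25 ')': depth becomes 0
Maximum depth reached: 3

3


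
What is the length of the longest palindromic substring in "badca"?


Input: "badca"
Checking substrings for palindromes:
  No multi-char palindromic substrings found
Longest palindromic substring: "b" with length 1

1


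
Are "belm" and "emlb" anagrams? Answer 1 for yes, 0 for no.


Strings: "belm", "emlb"
Sorted first:  belm
Sorted second: belm
Sorted forms match => anagrams

1


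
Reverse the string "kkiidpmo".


Input: kkiidpmo
Reading characters right to left:
  Position 7: 'o'
  Position 6: 'm'
  Position 5: 'p'
  Position 4: 'd'
  Position 3: 'i'
  Position 2: 'i'
  Position 1: 'k'
  Position 0: 'k'
Reversed: ompdiikk

ompdiikk


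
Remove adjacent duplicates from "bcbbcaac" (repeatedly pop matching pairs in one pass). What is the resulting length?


Input: bcbbcaac
Stack-based adjacent duplicate removal:
  Read 'b': push. Stack: b
  Read 'c': push. Stack: bc
  Read 'b': push. Stack: bcb
  Read 'b': matches stack top 'b' => pop. Stack: bc
  Read 'c': matches stack top 'c' => pop. Stack: b
  Read 'a': push. Stack: ba
  Read 'a': matches stack top 'a' => pop. Stack: b
  Read 'c': push. Stack: bc
Final stack: "bc" (length 2)

2


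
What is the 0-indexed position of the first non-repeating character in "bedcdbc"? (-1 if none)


Input: bedcdbc
Character frequencies:
  'b': 2
  'c': 2
  'd': 2
  'e': 1
Scanning left to right for freq == 1:
  Position 0 ('b'): freq=2, skip
  Position 1 ('e'): unique! => answer = 1

1


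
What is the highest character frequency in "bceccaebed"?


Input: bceccaebed
Character counts:
  'a': 1
  'b': 2
  'c': 3
  'd': 1
  'e': 3
Maximum frequency: 3

3


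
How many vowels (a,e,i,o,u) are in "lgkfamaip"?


Input: lgkfamaip
Checking each character:
  'l' at position 0: consonant
  'g' at position 1: consonant
  'k' at position 2: consonant
  'f' at position 3: consonant
  'a' at position 4: vowel (running total: 1)
  'm' at position 5: consonant
  'a' at position 6: vowel (running total: 2)
  'i' at position 7: vowel (running total: 3)
  'p' at position 8: consonant
Total vowels: 3

3


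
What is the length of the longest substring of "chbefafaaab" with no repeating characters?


Input: "chbefafaaab"
Sliding window (track last position of each char):
  Position 0 ('c'): window [0,0] length 1 -- new best
  Position 1 ('h'): window [0,1] length 2 -- new best
  Position 2 ('b'): window [0,2] length 3 -- new best
  Position 3 ('e'): window [0,3] length 4 -- new best
  Position 4 ('f'): window [0,4] length 5 -- new best
  Position 5 ('a'): window [0,5] length 6 -- new best
  Position 6 ('f'): repeat (last at 4), move window start to 5
  Position 6 ('f'): window [5,6] length 2
  Position 7 ('a'): repeat (last at 5), move window start to 6
  Position 7 ('a'): window [6,7] length 2
  Position 8 ('a'): repeat (last at 7), move window start to 8
  Position 8 ('a'): window [8,8] length 1
  Position 9 ('a'): repeat (last at 8), move window start to 9
  Position 9 ('a'): window [9,9] length 1
  Position 10 ('b'): window [9,10] length 2
Longest substring with no repeats: "chbefa" with length 6

6


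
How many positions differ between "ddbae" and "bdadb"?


Comparing "ddbae" and "bdadb" position by position:
  Position 0: 'd' vs 'b' => DIFFER
  Position 1: 'd' vs 'd' => same
  Position 2: 'b' vs 'a' => DIFFER
  Position 3: 'a' vs 'd' => DIFFER
  Position 4: 'e' vs 'b' => DIFFER
Positions that differ: 4

4


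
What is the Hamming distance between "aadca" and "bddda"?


Comparing "aadca" and "bddda" position by position:
  Position 0: 'a' vs 'b' => differ
  Position 1: 'a' vs 'd' => differ
  Position 2: 'd' vs 'd' => same
  Position 3: 'c' vs 'd' => differ
  Position 4: 'a' vs 'a' => same
Total differences (Hamming distance): 3

3


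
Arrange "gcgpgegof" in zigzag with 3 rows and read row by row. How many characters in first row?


Zigzag "gcgpgegof" into 3 rows:
Placing characters:
  'g' => row 0
  'c' => row 1
  'g' => row 2
  'p' => row 1
  'g' => row 0
  'e' => row 1
  'g' => row 2
  'o' => row 1
  'f' => row 0
Rows:
  Row 0: "ggf"
  Row 1: "cpeo"
  Row 2: "gg"
First row length: 3

3


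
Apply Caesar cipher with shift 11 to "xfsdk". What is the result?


Caesar cipher: shift "xfsdk" by 11
  'x' (pos 23) + 11 = pos 8 = 'i'
  'f' (pos 5) + 11 = pos 16 = 'q'
  's' (pos 18) + 11 = pos 3 = 'd'
  'd' (pos 3) + 11 = pos 14 = 'o'
  'k' (pos 10) + 11 = pos 21 = 'v'
Result: iqdov

iqdov


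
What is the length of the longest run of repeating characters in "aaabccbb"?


Input: "aaabccbb"
Scanning for longest run:
  Position 1 ('a'): continues run of 'a', length=2
  Position 2 ('a'): continues run of 'a', length=3
  Position 3 ('b'): new char, reset run to 1
  Position 4 ('c'): new char, reset run to 1
  Position 5 ('c'): continues run of 'c', length=2
  Position 6 ('b'): new char, reset run to 1
  Position 7 ('b'): continues run of 'b', length=2
Longest run: 'a' with length 3

3


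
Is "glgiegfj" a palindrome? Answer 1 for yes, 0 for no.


Input: glgiegfj
Reversed: jfgeiglg
  Compare pos 0 ('g') with pos 7 ('j'): MISMATCH
  Compare pos 1 ('l') with pos 6 ('f'): MISMATCH
  Compare pos 2 ('g') with pos 5 ('g'): match
  Compare pos 3 ('i') with pos 4 ('e'): MISMATCH
Result: not a palindrome

0


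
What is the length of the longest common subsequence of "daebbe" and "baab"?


LCS of "daebbe" and "baab"
DP table:
           b    a    a    b
      0    0    0    0    0
  d   0    0    0    0    0
  a   0    0    1    1    1
  e   0    0    1    1    1
  b   0    1    1    1    2
  b   0    1    1    1    2
  e   0    1    1    1    2
LCS length = dp[6][4] = 2

2


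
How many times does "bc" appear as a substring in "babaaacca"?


Searching for "bc" in "babaaacca"
Scanning each position:
  Position 0: "ba" => no
  Position 1: "ab" => no
  Position 2: "ba" => no
  Position 3: "aa" => no
  Position 4: "aa" => no
  Position 5: "ac" => no
  Position 6: "cc" => no
  Position 7: "ca" => no
Total occurrences: 0

0


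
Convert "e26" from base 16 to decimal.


Input: "e26" in base 16
Positional expansion:
  Digit 'e' (value 14) x 16^2 = 3584
  Digit '2' (value 2) x 16^1 = 32
  Digit '6' (value 6) x 16^0 = 6
Sum = 3622

3622


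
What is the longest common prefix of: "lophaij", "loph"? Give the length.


Words: lophaij, loph
  Position 0: all 'l' => match
  Position 1: all 'o' => match
  Position 2: all 'p' => match
  Position 3: all 'h' => match
LCP = "loph" (length 4)

4


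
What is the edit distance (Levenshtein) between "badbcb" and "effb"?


Computing edit distance: "badbcb" -> "effb"
DP table:
           e    f    f    b
      0    1    2    3    4
  b   1    1    2    3    3
  a   2    2    2    3    4
  d   3    3    3    3    4
  b   4    4    4    4    3
  c   5    5    5    5    4
  b   6    6    6    6    5
Edit distance = dp[6][4] = 5

5


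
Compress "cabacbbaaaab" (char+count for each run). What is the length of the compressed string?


Input: cabacbbaaaab
Runs:
  'c' x 1 => "c1"
  'a' x 1 => "a1"
  'b' x 1 => "b1"
  'a' x 1 => "a1"
  'c' x 1 => "c1"
  'b' x 2 => "b2"
  'a' x 4 => "a4"
  'b' x 1 => "b1"
Compressed: "c1a1b1a1c1b2a4b1"
Compressed length: 16

16


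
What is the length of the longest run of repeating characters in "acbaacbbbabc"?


Input: "acbaacbbbabc"
Scanning for longest run:
  Position 1 ('c'): new char, reset run to 1
  Position 2 ('b'): new char, reset run to 1
  Position 3 ('a'): new char, reset run to 1
  Position 4 ('a'): continues run of 'a', length=2
  Position 5 ('c'): new char, reset run to 1
  Position 6 ('b'): new char, reset run to 1
  Position 7 ('b'): continues run of 'b', length=2
  Position 8 ('b'): continues run of 'b', length=3
  Position 9 ('a'): new char, reset run to 1
  Position 10 ('b'): new char, reset run to 1
  Position 11 ('c'): new char, reset run to 1
Longest run: 'b' with length 3

3


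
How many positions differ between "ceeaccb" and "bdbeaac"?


Comparing "ceeaccb" and "bdbeaac" position by position:
  Position 0: 'c' vs 'b' => DIFFER
  Position 1: 'e' vs 'd' => DIFFER
  Position 2: 'e' vs 'b' => DIFFER
  Position 3: 'a' vs 'e' => DIFFER
  Position 4: 'c' vs 'a' => DIFFER
  Position 5: 'c' vs 'a' => DIFFER
  Position 6: 'b' vs 'c' => DIFFER
Positions that differ: 7

7


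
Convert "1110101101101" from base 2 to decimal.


Input: "1110101101101" in base 2
Positional expansion:
  Digit '1' (value 1) x 2^12 = 4096
  Digit '1' (value 1) x 2^11 = 2048
  Digit '1' (value 1) x 2^10 = 1024
  Digit '0' (value 0) x 2^9 = 0
  Digit '1' (value 1) x 2^8 = 256
  Digit '0' (value 0) x 2^7 = 0
  Digit '1' (value 1) x 2^6 = 64
  Digit '1' (value 1) x 2^5 = 32
  Digit '0' (value 0) x 2^4 = 0
  Digit '1' (value 1) x 2^3 = 8
  Digit '1' (value 1) x 2^2 = 4
  Digit '0' (value 0) x 2^1 = 0
  Digit '1' (value 1) x 2^0 = 1
Sum = 7533

7533


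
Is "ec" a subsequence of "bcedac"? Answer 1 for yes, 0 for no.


Check if "ec" is a subsequence of "bcedac"
Greedy scan:
  Position 0 ('b'): no match needed
  Position 1 ('c'): no match needed
  Position 2 ('e'): matches sub[0] = 'e'
  Position 3 ('d'): no match needed
  Position 4 ('a'): no match needed
  Position 5 ('c'): matches sub[1] = 'c'
All 2 characters matched => is a subsequence

1


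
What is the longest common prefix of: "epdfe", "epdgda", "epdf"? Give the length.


Words: epdfe, epdgda, epdf
  Position 0: all 'e' => match
  Position 1: all 'p' => match
  Position 2: all 'd' => match
  Position 3: ('f', 'g', 'f') => mismatch, stop
LCP = "epd" (length 3)

3


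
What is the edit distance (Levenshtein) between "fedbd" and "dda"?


Computing edit distance: "fedbd" -> "dda"
DP table:
           d    d    a
      0    1    2    3
  f   1    1    2    3
  e   2    2    2    3
  d   3    2    2    3
  b   4    3    3    3
  d   5    4    3    4
Edit distance = dp[5][3] = 4

4


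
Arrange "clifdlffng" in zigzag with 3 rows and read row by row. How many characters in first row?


Zigzag "clifdlffng" into 3 rows:
Placing characters:
  'c' => row 0
  'l' => row 1
  'i' => row 2
  'f' => row 1
  'd' => row 0
  'l' => row 1
  'f' => row 2
  'f' => row 1
  'n' => row 0
  'g' => row 1
Rows:
  Row 0: "cdn"
  Row 1: "lflfg"
  Row 2: "if"
First row length: 3

3


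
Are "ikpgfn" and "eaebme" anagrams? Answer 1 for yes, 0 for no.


Strings: "ikpgfn", "eaebme"
Sorted first:  fgiknp
Sorted second: abeeem
Differ at position 0: 'f' vs 'a' => not anagrams

0


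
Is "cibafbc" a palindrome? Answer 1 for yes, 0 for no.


Input: cibafbc
Reversed: cbfabic
  Compare pos 0 ('c') with pos 6 ('c'): match
  Compare pos 1 ('i') with pos 5 ('b'): MISMATCH
  Compare pos 2 ('b') with pos 4 ('f'): MISMATCH
Result: not a palindrome

0


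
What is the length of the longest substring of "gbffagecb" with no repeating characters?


Input: "gbffagecb"
Sliding window (track last position of each char):
  Position 0 ('g'): window [0,0] length 1 -- new best
  Position 1 ('b'): window [0,1] length 2 -- new best
  Position 2 ('f'): window [0,2] length 3 -- new best
  Position 3 ('f'): repeat (last at 2), move window start to 3
  Position 3 ('f'): window [3,3] length 1
  Position 4 ('a'): window [3,4] length 2
  Position 5 ('g'): window [3,5] length 3
  Position 6 ('e'): window [3,6] length 4 -- new best
  Position 7 ('c'): window [3,7] length 5 -- new best
  Position 8 ('b'): window [3,8] length 6 -- new best
Longest substring with no repeats: "fagecb" with length 6

6


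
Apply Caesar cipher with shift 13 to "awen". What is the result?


Caesar cipher: shift "awen" by 13
  'a' (pos 0) + 13 = pos 13 = 'n'
  'w' (pos 22) + 13 = pos 9 = 'j'
  'e' (pos 4) + 13 = pos 17 = 'r'
  'n' (pos 13) + 13 = pos 0 = 'a'
Result: njra

njra


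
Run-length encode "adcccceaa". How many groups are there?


Input: adcccceaa
Scanning for consecutive runs:
  Group 1: 'a' x 1 (positions 0-0)
  Group 2: 'd' x 1 (positions 1-1)
  Group 3: 'c' x 4 (positions 2-5)
  Group 4: 'e' x 1 (positions 6-6)
  Group 5: 'a' x 2 (positions 7-8)
Total groups: 5

5


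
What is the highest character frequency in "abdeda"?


Input: abdeda
Character counts:
  'a': 2
  'b': 1
  'd': 2
  'e': 1
Maximum frequency: 2

2


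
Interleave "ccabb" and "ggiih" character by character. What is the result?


Interleaving "ccabb" and "ggiih":
  Position 0: 'c' from first, 'g' from second => "cg"
  Position 1: 'c' from first, 'g' from second => "cg"
  Position 2: 'a' from first, 'i' from second => "ai"
  Position 3: 'b' from first, 'i' from second => "bi"
  Position 4: 'b' from first, 'h' from second => "bh"
Result: cgcgaibibh

cgcgaibibh


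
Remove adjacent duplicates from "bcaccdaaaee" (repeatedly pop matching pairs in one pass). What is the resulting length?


Input: bcaccdaaaee
Stack-based adjacent duplicate removal:
  Read 'b': push. Stack: b
  Read 'c': push. Stack: bc
  Read 'a': push. Stack: bca
  Read 'c': push. Stack: bcac
  Read 'c': matches stack top 'c' => pop. Stack: bca
  Read 'd': push. Stack: bcad
  Read 'a': push. Stack: bcada
  Read 'a': matches stack top 'a' => pop. Stack: bcad
  Read 'a': push. Stack: bcada
  Read 'e': push. Stack: bcadae
  Read 'e': matches stack top 'e' => pop. Stack: bcada
Final stack: "bcada" (length 5)

5


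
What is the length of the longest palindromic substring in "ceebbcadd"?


Input: "ceebbcadd"
Checking substrings for palindromes:
  [1:3] "ee" (len 2) => palindrome
  [3:5] "bb" (len 2) => palindrome
  [7:9] "dd" (len 2) => palindrome
Longest palindromic substring: "ee" with length 2

2


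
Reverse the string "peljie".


Input: peljie
Reading characters right to left:
  Position 5: 'e'
  Position 4: 'i'
  Position 3: 'j'
  Position 2: 'l'
  Position 1: 'e'
  Position 0: 'p'
Reversed: eijlep

eijlep


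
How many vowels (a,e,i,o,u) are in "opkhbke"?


Input: opkhbke
Checking each character:
  'o' at position 0: vowel (running total: 1)
  'p' at position 1: consonant
  'k' at position 2: consonant
  'h' at position 3: consonant
  'b' at position 4: consonant
  'k' at position 5: consonant
  'e' at position 6: vowel (running total: 2)
Total vowels: 2

2


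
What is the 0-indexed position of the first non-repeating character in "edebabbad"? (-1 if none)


Input: edebabbad
Character frequencies:
  'a': 2
  'b': 3
  'd': 2
  'e': 2
Scanning left to right for freq == 1:
  Position 0 ('e'): freq=2, skip
  Position 1 ('d'): freq=2, skip
  Position 2 ('e'): freq=2, skip
  Position 3 ('b'): freq=3, skip
  Position 4 ('a'): freq=2, skip
  Position 5 ('b'): freq=3, skip
  Position 6 ('b'): freq=3, skip
  Position 7 ('a'): freq=2, skip
  Position 8 ('d'): freq=2, skip
  No unique character found => answer = -1

-1


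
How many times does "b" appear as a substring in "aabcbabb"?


Searching for "b" in "aabcbabb"
Scanning each position:
  Position 0: "a" => no
  Position 1: "a" => no
  Position 2: "b" => MATCH
  Position 3: "c" => no
  Position 4: "b" => MATCH
  Position 5: "a" => no
  Position 6: "b" => MATCH
  Position 7: "b" => MATCH
Total occurrences: 4

4


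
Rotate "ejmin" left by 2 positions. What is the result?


Input: "ejmin", rotate left by 2
First 2 characters: "ej"
Remaining characters: "min"
Concatenate remaining + first: "min" + "ej" = "minej"

minej


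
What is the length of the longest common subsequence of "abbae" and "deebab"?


LCS of "abbae" and "deebab"
DP table:
           d    e    e    b    a    b
      0    0    0    0    0    0    0
  a   0    0    0    0    0    1    1
  b   0    0    0    0    1    1    2
  b   0    0    0    0    1    1    2
  a   0    0    0    0    1    2    2
  e   0    0    1    1    1    2    2
LCS length = dp[5][6] = 2

2


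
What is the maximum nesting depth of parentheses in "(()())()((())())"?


Input: "(()())()((())())"
Tracking depth:
  Position 0 '(': depth becomes 1
  Position 1 '(': depth becomes 2
  Position 2 ')': depth becomes 1
  Position 3 '(': depth becomes 2
  Position 4 ')': depth becomes 1
  Position 5 ')': depth becomes 0
  Position 6 '(': depth becomes 1
  Position 7 ')': depth becomes 0
  Position 8 '(': depth becomes 1
  Position 9 '(': depth becomes 2
  Position 10 '(': depth becomes 3
  Position 11 ')': depth becomes 2
  Position 12 ')': depth becomes 1
  Position 13 '(': depth becomes 2
  Position 14 ')': depth becomes 1
  Position 15 ')': depth becomes 0
Maximum depth reached: 3

3


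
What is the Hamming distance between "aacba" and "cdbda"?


Comparing "aacba" and "cdbda" position by position:
  Position 0: 'a' vs 'c' => differ
  Position 1: 'a' vs 'd' => differ
  Position 2: 'c' vs 'b' => differ
  Position 3: 'b' vs 'd' => differ
  Position 4: 'a' vs 'a' => same
Total differences (Hamming distance): 4

4


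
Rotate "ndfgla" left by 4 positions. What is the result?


Input: "ndfgla", rotate left by 4
First 4 characters: "ndfg"
Remaining characters: "la"
Concatenate remaining + first: "la" + "ndfg" = "landfg"

landfg


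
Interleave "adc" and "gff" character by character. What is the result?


Interleaving "adc" and "gff":
  Position 0: 'a' from first, 'g' from second => "ag"
  Position 1: 'd' from first, 'f' from second => "df"
  Position 2: 'c' from first, 'f' from second => "cf"
Result: agdfcf

agdfcf


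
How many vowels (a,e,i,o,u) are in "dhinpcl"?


Input: dhinpcl
Checking each character:
  'd' at position 0: consonant
  'h' at position 1: consonant
  'i' at position 2: vowel (running total: 1)
  'n' at position 3: consonant
  'p' at position 4: consonant
  'c' at position 5: consonant
  'l' at position 6: consonant
Total vowels: 1

1


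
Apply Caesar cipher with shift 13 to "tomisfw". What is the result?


Caesar cipher: shift "tomisfw" by 13
  't' (pos 19) + 13 = pos 6 = 'g'
  'o' (pos 14) + 13 = pos 1 = 'b'
  'm' (pos 12) + 13 = pos 25 = 'z'
  'i' (pos 8) + 13 = pos 21 = 'v'
  's' (pos 18) + 13 = pos 5 = 'f'
  'f' (pos 5) + 13 = pos 18 = 's'
  'w' (pos 22) + 13 = pos 9 = 'j'
Result: gbzvfsj

gbzvfsj


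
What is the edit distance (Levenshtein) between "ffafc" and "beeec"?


Computing edit distance: "ffafc" -> "beeec"
DP table:
           b    e    e    e    c
      0    1    2    3    4    5
  f   1    1    2    3    4    5
  f   2    2    2    3    4    5
  a   3    3    3    3    4    5
  f   4    4    4    4    4    5
  c   5    5    5    5    5    4
Edit distance = dp[5][5] = 4

4


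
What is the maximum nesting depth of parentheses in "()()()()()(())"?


Input: "()()()()()(())"
Tracking depth:
  Position 0 '(': depth becomes 1
  Position 1 ')': depth becomes 0
  Position 2 '(': depth becomes 1
  Position 3 ')': depth becomes 0
  Position 4 '(': depth becomes 1
  Position 5 ')': depth becomes 0
  Position 6 '(': depth becomes 1
  Position 7 ')': depth becomes 0
  Position 8 '(': depth becomes 1
  Position 9 ')': depth becomes 0
  Position 10 '(': depth becomes 1
  Position 11 '(': depth becomes 2
  Position 12 ')': depth becomes 1
  Position 13 ')': depth becomes 0
Maximum depth reached: 2

2


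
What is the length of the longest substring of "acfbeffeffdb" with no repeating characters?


Input: "acfbeffeffdb"
Sliding window (track last position of each char):
  Position 0 ('a'): window [0,0] length 1 -- new best
  Position 1 ('c'): window [0,1] length 2 -- new best
  Position 2 ('f'): window [0,2] length 3 -- new best
  Position 3 ('b'): window [0,3] length 4 -- new best
  Position 4 ('e'): window [0,4] length 5 -- new best
  Position 5 ('f'): repeat (last at 2), move window start to 3
  Position 5 ('f'): window [3,5] length 3
  Position 6 ('f'): repeat (last at 5), move window start to 6
  Position 6 ('f'): window [6,6] length 1
  Position 7 ('e'): window [6,7] length 2
  Position 8 ('f'): repeat (last at 6), move window start to 7
  Position 8 ('f'): window [7,8] length 2
  Position 9 ('f'): repeat (last at 8), move window start to 9
  Position 9 ('f'): window [9,9] length 1
  Position 10 ('d'): window [9,10] length 2
  Position 11 ('b'): window [9,11] length 3
Longest substring with no repeats: "acfbe" with length 5

5


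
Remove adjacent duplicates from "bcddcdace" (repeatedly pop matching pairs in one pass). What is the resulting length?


Input: bcddcdace
Stack-based adjacent duplicate removal:
  Read 'b': push. Stack: b
  Read 'c': push. Stack: bc
  Read 'd': push. Stack: bcd
  Read 'd': matches stack top 'd' => pop. Stack: bc
  Read 'c': matches stack top 'c' => pop. Stack: b
  Read 'd': push. Stack: bd
  Read 'a': push. Stack: bda
  Read 'c': push. Stack: bdac
  Read 'e': push. Stack: bdace
Final stack: "bdace" (length 5)

5


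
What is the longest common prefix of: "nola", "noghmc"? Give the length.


Words: nola, noghmc
  Position 0: all 'n' => match
  Position 1: all 'o' => match
  Position 2: ('l', 'g') => mismatch, stop
LCP = "no" (length 2)

2


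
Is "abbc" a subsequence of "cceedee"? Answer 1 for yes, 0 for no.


Check if "abbc" is a subsequence of "cceedee"
Greedy scan:
  Position 0 ('c'): no match needed
  Position 1 ('c'): no match needed
  Position 2 ('e'): no match needed
  Position 3 ('e'): no match needed
  Position 4 ('d'): no match needed
  Position 5 ('e'): no match needed
  Position 6 ('e'): no match needed
Only matched 0/4 characters => not a subsequence

0


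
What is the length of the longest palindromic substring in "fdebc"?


Input: "fdebc"
Checking substrings for palindromes:
  No multi-char palindromic substrings found
Longest palindromic substring: "f" with length 1

1


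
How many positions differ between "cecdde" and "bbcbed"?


Comparing "cecdde" and "bbcbed" position by position:
  Position 0: 'c' vs 'b' => DIFFER
  Position 1: 'e' vs 'b' => DIFFER
  Position 2: 'c' vs 'c' => same
  Position 3: 'd' vs 'b' => DIFFER
  Position 4: 'd' vs 'e' => DIFFER
  Position 5: 'e' vs 'd' => DIFFER
Positions that differ: 5

5


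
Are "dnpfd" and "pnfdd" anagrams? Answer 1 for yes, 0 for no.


Strings: "dnpfd", "pnfdd"
Sorted first:  ddfnp
Sorted second: ddfnp
Sorted forms match => anagrams

1


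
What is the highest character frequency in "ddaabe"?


Input: ddaabe
Character counts:
  'a': 2
  'b': 1
  'd': 2
  'e': 1
Maximum frequency: 2

2


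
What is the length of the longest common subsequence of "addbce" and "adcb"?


LCS of "addbce" and "adcb"
DP table:
           a    d    c    b
      0    0    0    0    0
  a   0    1    1    1    1
  d   0    1    2    2    2
  d   0    1    2    2    2
  b   0    1    2    2    3
  c   0    1    2    3    3
  e   0    1    2    3    3
LCS length = dp[6][4] = 3

3


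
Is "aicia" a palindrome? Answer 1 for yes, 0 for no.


Input: aicia
Reversed: aicia
  Compare pos 0 ('a') with pos 4 ('a'): match
  Compare pos 1 ('i') with pos 3 ('i'): match
Result: palindrome

1
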